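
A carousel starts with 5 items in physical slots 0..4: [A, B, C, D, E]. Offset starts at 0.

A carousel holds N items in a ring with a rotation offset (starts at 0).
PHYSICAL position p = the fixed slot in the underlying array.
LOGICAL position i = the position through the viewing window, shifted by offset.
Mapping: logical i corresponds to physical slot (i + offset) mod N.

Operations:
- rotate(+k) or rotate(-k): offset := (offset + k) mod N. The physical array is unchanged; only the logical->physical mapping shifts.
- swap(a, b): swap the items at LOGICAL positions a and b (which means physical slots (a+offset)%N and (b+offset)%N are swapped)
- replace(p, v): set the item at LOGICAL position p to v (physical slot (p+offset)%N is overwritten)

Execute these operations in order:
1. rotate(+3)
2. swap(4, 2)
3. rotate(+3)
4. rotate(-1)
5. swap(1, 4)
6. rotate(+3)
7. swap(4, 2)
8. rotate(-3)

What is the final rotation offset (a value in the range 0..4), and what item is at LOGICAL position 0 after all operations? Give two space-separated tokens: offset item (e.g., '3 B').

Answer: 0 A

Derivation:
After op 1 (rotate(+3)): offset=3, physical=[A,B,C,D,E], logical=[D,E,A,B,C]
After op 2 (swap(4, 2)): offset=3, physical=[C,B,A,D,E], logical=[D,E,C,B,A]
After op 3 (rotate(+3)): offset=1, physical=[C,B,A,D,E], logical=[B,A,D,E,C]
After op 4 (rotate(-1)): offset=0, physical=[C,B,A,D,E], logical=[C,B,A,D,E]
After op 5 (swap(1, 4)): offset=0, physical=[C,E,A,D,B], logical=[C,E,A,D,B]
After op 6 (rotate(+3)): offset=3, physical=[C,E,A,D,B], logical=[D,B,C,E,A]
After op 7 (swap(4, 2)): offset=3, physical=[A,E,C,D,B], logical=[D,B,A,E,C]
After op 8 (rotate(-3)): offset=0, physical=[A,E,C,D,B], logical=[A,E,C,D,B]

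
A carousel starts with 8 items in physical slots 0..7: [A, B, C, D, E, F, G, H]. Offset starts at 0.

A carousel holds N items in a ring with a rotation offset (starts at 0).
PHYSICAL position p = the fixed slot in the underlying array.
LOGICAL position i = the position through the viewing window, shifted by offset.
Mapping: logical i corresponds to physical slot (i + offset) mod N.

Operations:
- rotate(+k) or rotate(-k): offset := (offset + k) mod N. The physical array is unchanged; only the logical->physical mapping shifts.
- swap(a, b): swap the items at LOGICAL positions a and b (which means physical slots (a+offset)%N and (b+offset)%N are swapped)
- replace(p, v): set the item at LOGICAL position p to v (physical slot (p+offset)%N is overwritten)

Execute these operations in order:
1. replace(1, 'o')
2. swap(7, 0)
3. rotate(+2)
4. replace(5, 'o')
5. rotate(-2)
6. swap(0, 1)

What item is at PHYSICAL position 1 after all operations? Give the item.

After op 1 (replace(1, 'o')): offset=0, physical=[A,o,C,D,E,F,G,H], logical=[A,o,C,D,E,F,G,H]
After op 2 (swap(7, 0)): offset=0, physical=[H,o,C,D,E,F,G,A], logical=[H,o,C,D,E,F,G,A]
After op 3 (rotate(+2)): offset=2, physical=[H,o,C,D,E,F,G,A], logical=[C,D,E,F,G,A,H,o]
After op 4 (replace(5, 'o')): offset=2, physical=[H,o,C,D,E,F,G,o], logical=[C,D,E,F,G,o,H,o]
After op 5 (rotate(-2)): offset=0, physical=[H,o,C,D,E,F,G,o], logical=[H,o,C,D,E,F,G,o]
After op 6 (swap(0, 1)): offset=0, physical=[o,H,C,D,E,F,G,o], logical=[o,H,C,D,E,F,G,o]

Answer: H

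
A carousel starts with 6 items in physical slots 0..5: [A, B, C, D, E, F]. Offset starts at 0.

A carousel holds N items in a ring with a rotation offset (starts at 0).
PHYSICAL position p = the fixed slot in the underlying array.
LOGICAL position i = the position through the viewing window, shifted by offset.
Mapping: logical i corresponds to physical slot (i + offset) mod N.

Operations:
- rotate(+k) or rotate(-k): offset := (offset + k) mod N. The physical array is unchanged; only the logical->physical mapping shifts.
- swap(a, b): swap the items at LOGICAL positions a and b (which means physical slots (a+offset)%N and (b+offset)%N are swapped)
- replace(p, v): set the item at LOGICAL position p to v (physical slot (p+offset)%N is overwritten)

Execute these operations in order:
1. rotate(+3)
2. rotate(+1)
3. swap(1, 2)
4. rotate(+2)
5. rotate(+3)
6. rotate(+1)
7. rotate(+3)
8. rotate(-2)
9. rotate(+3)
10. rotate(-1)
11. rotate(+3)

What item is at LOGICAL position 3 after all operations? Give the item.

Answer: B

Derivation:
After op 1 (rotate(+3)): offset=3, physical=[A,B,C,D,E,F], logical=[D,E,F,A,B,C]
After op 2 (rotate(+1)): offset=4, physical=[A,B,C,D,E,F], logical=[E,F,A,B,C,D]
After op 3 (swap(1, 2)): offset=4, physical=[F,B,C,D,E,A], logical=[E,A,F,B,C,D]
After op 4 (rotate(+2)): offset=0, physical=[F,B,C,D,E,A], logical=[F,B,C,D,E,A]
After op 5 (rotate(+3)): offset=3, physical=[F,B,C,D,E,A], logical=[D,E,A,F,B,C]
After op 6 (rotate(+1)): offset=4, physical=[F,B,C,D,E,A], logical=[E,A,F,B,C,D]
After op 7 (rotate(+3)): offset=1, physical=[F,B,C,D,E,A], logical=[B,C,D,E,A,F]
After op 8 (rotate(-2)): offset=5, physical=[F,B,C,D,E,A], logical=[A,F,B,C,D,E]
After op 9 (rotate(+3)): offset=2, physical=[F,B,C,D,E,A], logical=[C,D,E,A,F,B]
After op 10 (rotate(-1)): offset=1, physical=[F,B,C,D,E,A], logical=[B,C,D,E,A,F]
After op 11 (rotate(+3)): offset=4, physical=[F,B,C,D,E,A], logical=[E,A,F,B,C,D]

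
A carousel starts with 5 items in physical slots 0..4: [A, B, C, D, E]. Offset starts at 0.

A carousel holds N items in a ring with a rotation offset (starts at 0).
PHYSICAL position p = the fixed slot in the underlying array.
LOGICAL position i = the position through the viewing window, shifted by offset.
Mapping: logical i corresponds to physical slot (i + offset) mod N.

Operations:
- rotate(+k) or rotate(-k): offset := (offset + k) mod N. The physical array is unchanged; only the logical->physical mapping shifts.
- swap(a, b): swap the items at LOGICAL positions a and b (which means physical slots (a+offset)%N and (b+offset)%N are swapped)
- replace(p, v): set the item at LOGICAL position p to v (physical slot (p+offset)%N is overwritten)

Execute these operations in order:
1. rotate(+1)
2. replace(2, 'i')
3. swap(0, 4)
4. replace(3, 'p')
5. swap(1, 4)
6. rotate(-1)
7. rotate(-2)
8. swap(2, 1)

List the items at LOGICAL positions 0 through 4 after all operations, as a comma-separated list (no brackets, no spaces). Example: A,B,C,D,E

After op 1 (rotate(+1)): offset=1, physical=[A,B,C,D,E], logical=[B,C,D,E,A]
After op 2 (replace(2, 'i')): offset=1, physical=[A,B,C,i,E], logical=[B,C,i,E,A]
After op 3 (swap(0, 4)): offset=1, physical=[B,A,C,i,E], logical=[A,C,i,E,B]
After op 4 (replace(3, 'p')): offset=1, physical=[B,A,C,i,p], logical=[A,C,i,p,B]
After op 5 (swap(1, 4)): offset=1, physical=[C,A,B,i,p], logical=[A,B,i,p,C]
After op 6 (rotate(-1)): offset=0, physical=[C,A,B,i,p], logical=[C,A,B,i,p]
After op 7 (rotate(-2)): offset=3, physical=[C,A,B,i,p], logical=[i,p,C,A,B]
After op 8 (swap(2, 1)): offset=3, physical=[p,A,B,i,C], logical=[i,C,p,A,B]

Answer: i,C,p,A,B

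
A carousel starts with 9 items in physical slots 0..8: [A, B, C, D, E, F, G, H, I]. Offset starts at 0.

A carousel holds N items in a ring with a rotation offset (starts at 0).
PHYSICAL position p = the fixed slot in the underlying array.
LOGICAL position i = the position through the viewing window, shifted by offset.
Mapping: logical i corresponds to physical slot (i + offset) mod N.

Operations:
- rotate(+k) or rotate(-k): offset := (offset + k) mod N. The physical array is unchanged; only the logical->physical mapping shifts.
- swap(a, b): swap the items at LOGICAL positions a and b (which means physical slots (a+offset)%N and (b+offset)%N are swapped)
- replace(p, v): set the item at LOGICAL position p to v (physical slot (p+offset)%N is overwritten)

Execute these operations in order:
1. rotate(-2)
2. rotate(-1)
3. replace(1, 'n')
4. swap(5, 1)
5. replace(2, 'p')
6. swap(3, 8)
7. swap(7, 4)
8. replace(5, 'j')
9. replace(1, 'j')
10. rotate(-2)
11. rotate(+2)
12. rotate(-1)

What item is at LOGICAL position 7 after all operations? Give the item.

Answer: D

Derivation:
After op 1 (rotate(-2)): offset=7, physical=[A,B,C,D,E,F,G,H,I], logical=[H,I,A,B,C,D,E,F,G]
After op 2 (rotate(-1)): offset=6, physical=[A,B,C,D,E,F,G,H,I], logical=[G,H,I,A,B,C,D,E,F]
After op 3 (replace(1, 'n')): offset=6, physical=[A,B,C,D,E,F,G,n,I], logical=[G,n,I,A,B,C,D,E,F]
After op 4 (swap(5, 1)): offset=6, physical=[A,B,n,D,E,F,G,C,I], logical=[G,C,I,A,B,n,D,E,F]
After op 5 (replace(2, 'p')): offset=6, physical=[A,B,n,D,E,F,G,C,p], logical=[G,C,p,A,B,n,D,E,F]
After op 6 (swap(3, 8)): offset=6, physical=[F,B,n,D,E,A,G,C,p], logical=[G,C,p,F,B,n,D,E,A]
After op 7 (swap(7, 4)): offset=6, physical=[F,E,n,D,B,A,G,C,p], logical=[G,C,p,F,E,n,D,B,A]
After op 8 (replace(5, 'j')): offset=6, physical=[F,E,j,D,B,A,G,C,p], logical=[G,C,p,F,E,j,D,B,A]
After op 9 (replace(1, 'j')): offset=6, physical=[F,E,j,D,B,A,G,j,p], logical=[G,j,p,F,E,j,D,B,A]
After op 10 (rotate(-2)): offset=4, physical=[F,E,j,D,B,A,G,j,p], logical=[B,A,G,j,p,F,E,j,D]
After op 11 (rotate(+2)): offset=6, physical=[F,E,j,D,B,A,G,j,p], logical=[G,j,p,F,E,j,D,B,A]
After op 12 (rotate(-1)): offset=5, physical=[F,E,j,D,B,A,G,j,p], logical=[A,G,j,p,F,E,j,D,B]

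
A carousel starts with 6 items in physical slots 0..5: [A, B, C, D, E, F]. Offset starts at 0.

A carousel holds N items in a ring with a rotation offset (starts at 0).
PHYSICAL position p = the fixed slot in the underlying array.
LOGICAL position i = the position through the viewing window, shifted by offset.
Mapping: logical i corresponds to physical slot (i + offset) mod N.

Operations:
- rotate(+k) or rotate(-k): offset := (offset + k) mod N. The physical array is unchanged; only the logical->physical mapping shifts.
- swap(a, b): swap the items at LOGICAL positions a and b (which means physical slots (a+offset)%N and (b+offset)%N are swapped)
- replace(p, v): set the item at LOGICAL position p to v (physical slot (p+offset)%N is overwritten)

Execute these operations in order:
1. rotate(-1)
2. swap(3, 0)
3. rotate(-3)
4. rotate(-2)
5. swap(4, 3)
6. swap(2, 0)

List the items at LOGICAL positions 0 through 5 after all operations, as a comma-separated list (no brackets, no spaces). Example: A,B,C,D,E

After op 1 (rotate(-1)): offset=5, physical=[A,B,C,D,E,F], logical=[F,A,B,C,D,E]
After op 2 (swap(3, 0)): offset=5, physical=[A,B,F,D,E,C], logical=[C,A,B,F,D,E]
After op 3 (rotate(-3)): offset=2, physical=[A,B,F,D,E,C], logical=[F,D,E,C,A,B]
After op 4 (rotate(-2)): offset=0, physical=[A,B,F,D,E,C], logical=[A,B,F,D,E,C]
After op 5 (swap(4, 3)): offset=0, physical=[A,B,F,E,D,C], logical=[A,B,F,E,D,C]
After op 6 (swap(2, 0)): offset=0, physical=[F,B,A,E,D,C], logical=[F,B,A,E,D,C]

Answer: F,B,A,E,D,C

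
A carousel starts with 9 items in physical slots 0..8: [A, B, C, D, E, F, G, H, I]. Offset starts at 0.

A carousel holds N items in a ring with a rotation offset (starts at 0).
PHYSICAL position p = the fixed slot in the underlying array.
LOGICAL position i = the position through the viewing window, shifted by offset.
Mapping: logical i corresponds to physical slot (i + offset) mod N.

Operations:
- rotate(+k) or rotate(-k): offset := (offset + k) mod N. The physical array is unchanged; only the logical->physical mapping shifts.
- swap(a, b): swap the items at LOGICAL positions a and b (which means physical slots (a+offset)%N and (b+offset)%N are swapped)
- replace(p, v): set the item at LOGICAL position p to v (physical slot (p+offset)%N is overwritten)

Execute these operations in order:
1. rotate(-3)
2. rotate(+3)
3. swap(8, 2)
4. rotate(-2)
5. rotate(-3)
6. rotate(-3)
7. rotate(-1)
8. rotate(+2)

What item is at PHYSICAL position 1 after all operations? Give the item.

Answer: B

Derivation:
After op 1 (rotate(-3)): offset=6, physical=[A,B,C,D,E,F,G,H,I], logical=[G,H,I,A,B,C,D,E,F]
After op 2 (rotate(+3)): offset=0, physical=[A,B,C,D,E,F,G,H,I], logical=[A,B,C,D,E,F,G,H,I]
After op 3 (swap(8, 2)): offset=0, physical=[A,B,I,D,E,F,G,H,C], logical=[A,B,I,D,E,F,G,H,C]
After op 4 (rotate(-2)): offset=7, physical=[A,B,I,D,E,F,G,H,C], logical=[H,C,A,B,I,D,E,F,G]
After op 5 (rotate(-3)): offset=4, physical=[A,B,I,D,E,F,G,H,C], logical=[E,F,G,H,C,A,B,I,D]
After op 6 (rotate(-3)): offset=1, physical=[A,B,I,D,E,F,G,H,C], logical=[B,I,D,E,F,G,H,C,A]
After op 7 (rotate(-1)): offset=0, physical=[A,B,I,D,E,F,G,H,C], logical=[A,B,I,D,E,F,G,H,C]
After op 8 (rotate(+2)): offset=2, physical=[A,B,I,D,E,F,G,H,C], logical=[I,D,E,F,G,H,C,A,B]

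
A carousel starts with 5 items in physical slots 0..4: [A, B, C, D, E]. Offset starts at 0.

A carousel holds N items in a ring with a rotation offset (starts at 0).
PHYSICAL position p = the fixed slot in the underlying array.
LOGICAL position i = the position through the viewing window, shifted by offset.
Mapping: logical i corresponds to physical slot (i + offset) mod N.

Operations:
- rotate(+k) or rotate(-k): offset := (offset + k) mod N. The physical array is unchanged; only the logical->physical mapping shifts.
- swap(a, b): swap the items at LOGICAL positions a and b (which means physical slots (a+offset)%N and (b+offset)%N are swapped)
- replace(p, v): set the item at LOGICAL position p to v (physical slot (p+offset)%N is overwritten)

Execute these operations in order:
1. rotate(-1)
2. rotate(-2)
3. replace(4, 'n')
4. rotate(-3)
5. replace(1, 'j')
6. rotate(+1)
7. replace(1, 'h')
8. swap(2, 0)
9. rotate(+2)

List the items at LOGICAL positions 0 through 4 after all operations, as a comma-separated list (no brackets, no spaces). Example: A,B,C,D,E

After op 1 (rotate(-1)): offset=4, physical=[A,B,C,D,E], logical=[E,A,B,C,D]
After op 2 (rotate(-2)): offset=2, physical=[A,B,C,D,E], logical=[C,D,E,A,B]
After op 3 (replace(4, 'n')): offset=2, physical=[A,n,C,D,E], logical=[C,D,E,A,n]
After op 4 (rotate(-3)): offset=4, physical=[A,n,C,D,E], logical=[E,A,n,C,D]
After op 5 (replace(1, 'j')): offset=4, physical=[j,n,C,D,E], logical=[E,j,n,C,D]
After op 6 (rotate(+1)): offset=0, physical=[j,n,C,D,E], logical=[j,n,C,D,E]
After op 7 (replace(1, 'h')): offset=0, physical=[j,h,C,D,E], logical=[j,h,C,D,E]
After op 8 (swap(2, 0)): offset=0, physical=[C,h,j,D,E], logical=[C,h,j,D,E]
After op 9 (rotate(+2)): offset=2, physical=[C,h,j,D,E], logical=[j,D,E,C,h]

Answer: j,D,E,C,h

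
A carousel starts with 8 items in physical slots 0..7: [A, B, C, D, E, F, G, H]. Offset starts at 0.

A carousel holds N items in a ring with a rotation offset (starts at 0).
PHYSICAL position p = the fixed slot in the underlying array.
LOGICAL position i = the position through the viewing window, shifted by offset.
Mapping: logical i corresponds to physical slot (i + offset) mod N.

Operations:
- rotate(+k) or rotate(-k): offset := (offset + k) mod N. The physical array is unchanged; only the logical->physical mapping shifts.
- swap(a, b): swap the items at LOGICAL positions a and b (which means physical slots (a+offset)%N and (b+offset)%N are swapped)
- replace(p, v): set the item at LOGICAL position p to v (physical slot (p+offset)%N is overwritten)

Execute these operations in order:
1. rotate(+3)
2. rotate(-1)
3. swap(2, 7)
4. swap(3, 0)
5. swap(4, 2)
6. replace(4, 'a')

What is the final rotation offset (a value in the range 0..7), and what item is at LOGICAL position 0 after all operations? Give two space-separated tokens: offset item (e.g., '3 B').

Answer: 2 F

Derivation:
After op 1 (rotate(+3)): offset=3, physical=[A,B,C,D,E,F,G,H], logical=[D,E,F,G,H,A,B,C]
After op 2 (rotate(-1)): offset=2, physical=[A,B,C,D,E,F,G,H], logical=[C,D,E,F,G,H,A,B]
After op 3 (swap(2, 7)): offset=2, physical=[A,E,C,D,B,F,G,H], logical=[C,D,B,F,G,H,A,E]
After op 4 (swap(3, 0)): offset=2, physical=[A,E,F,D,B,C,G,H], logical=[F,D,B,C,G,H,A,E]
After op 5 (swap(4, 2)): offset=2, physical=[A,E,F,D,G,C,B,H], logical=[F,D,G,C,B,H,A,E]
After op 6 (replace(4, 'a')): offset=2, physical=[A,E,F,D,G,C,a,H], logical=[F,D,G,C,a,H,A,E]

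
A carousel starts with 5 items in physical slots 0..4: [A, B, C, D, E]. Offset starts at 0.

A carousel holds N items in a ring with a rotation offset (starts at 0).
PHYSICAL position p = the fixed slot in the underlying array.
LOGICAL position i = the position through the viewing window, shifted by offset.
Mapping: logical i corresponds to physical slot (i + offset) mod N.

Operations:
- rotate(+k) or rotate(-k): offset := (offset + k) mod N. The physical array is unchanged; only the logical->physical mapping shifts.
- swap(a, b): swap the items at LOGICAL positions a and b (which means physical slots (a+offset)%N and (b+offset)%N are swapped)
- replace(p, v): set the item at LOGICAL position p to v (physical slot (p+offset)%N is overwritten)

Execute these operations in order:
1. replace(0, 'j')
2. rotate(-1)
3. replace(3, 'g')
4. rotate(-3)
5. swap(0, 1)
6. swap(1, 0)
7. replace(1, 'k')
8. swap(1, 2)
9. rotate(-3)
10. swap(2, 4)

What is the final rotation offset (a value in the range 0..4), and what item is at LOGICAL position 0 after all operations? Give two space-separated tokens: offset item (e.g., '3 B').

Answer: 3 k

Derivation:
After op 1 (replace(0, 'j')): offset=0, physical=[j,B,C,D,E], logical=[j,B,C,D,E]
After op 2 (rotate(-1)): offset=4, physical=[j,B,C,D,E], logical=[E,j,B,C,D]
After op 3 (replace(3, 'g')): offset=4, physical=[j,B,g,D,E], logical=[E,j,B,g,D]
After op 4 (rotate(-3)): offset=1, physical=[j,B,g,D,E], logical=[B,g,D,E,j]
After op 5 (swap(0, 1)): offset=1, physical=[j,g,B,D,E], logical=[g,B,D,E,j]
After op 6 (swap(1, 0)): offset=1, physical=[j,B,g,D,E], logical=[B,g,D,E,j]
After op 7 (replace(1, 'k')): offset=1, physical=[j,B,k,D,E], logical=[B,k,D,E,j]
After op 8 (swap(1, 2)): offset=1, physical=[j,B,D,k,E], logical=[B,D,k,E,j]
After op 9 (rotate(-3)): offset=3, physical=[j,B,D,k,E], logical=[k,E,j,B,D]
After op 10 (swap(2, 4)): offset=3, physical=[D,B,j,k,E], logical=[k,E,D,B,j]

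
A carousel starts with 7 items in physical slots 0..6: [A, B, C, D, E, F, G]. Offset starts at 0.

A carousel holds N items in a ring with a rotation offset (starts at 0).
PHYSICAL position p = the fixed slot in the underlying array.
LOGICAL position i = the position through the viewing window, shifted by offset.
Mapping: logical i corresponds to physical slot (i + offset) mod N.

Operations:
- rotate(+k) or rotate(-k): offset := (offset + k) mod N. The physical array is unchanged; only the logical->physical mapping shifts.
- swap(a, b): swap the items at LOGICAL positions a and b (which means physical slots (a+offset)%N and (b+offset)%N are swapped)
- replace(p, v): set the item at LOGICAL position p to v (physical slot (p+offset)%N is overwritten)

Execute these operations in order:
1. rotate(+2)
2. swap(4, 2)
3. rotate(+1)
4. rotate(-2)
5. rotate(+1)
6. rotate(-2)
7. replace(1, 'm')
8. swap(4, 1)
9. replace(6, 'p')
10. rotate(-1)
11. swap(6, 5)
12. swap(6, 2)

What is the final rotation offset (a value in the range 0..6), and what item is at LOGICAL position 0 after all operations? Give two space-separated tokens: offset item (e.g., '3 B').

After op 1 (rotate(+2)): offset=2, physical=[A,B,C,D,E,F,G], logical=[C,D,E,F,G,A,B]
After op 2 (swap(4, 2)): offset=2, physical=[A,B,C,D,G,F,E], logical=[C,D,G,F,E,A,B]
After op 3 (rotate(+1)): offset=3, physical=[A,B,C,D,G,F,E], logical=[D,G,F,E,A,B,C]
After op 4 (rotate(-2)): offset=1, physical=[A,B,C,D,G,F,E], logical=[B,C,D,G,F,E,A]
After op 5 (rotate(+1)): offset=2, physical=[A,B,C,D,G,F,E], logical=[C,D,G,F,E,A,B]
After op 6 (rotate(-2)): offset=0, physical=[A,B,C,D,G,F,E], logical=[A,B,C,D,G,F,E]
After op 7 (replace(1, 'm')): offset=0, physical=[A,m,C,D,G,F,E], logical=[A,m,C,D,G,F,E]
After op 8 (swap(4, 1)): offset=0, physical=[A,G,C,D,m,F,E], logical=[A,G,C,D,m,F,E]
After op 9 (replace(6, 'p')): offset=0, physical=[A,G,C,D,m,F,p], logical=[A,G,C,D,m,F,p]
After op 10 (rotate(-1)): offset=6, physical=[A,G,C,D,m,F,p], logical=[p,A,G,C,D,m,F]
After op 11 (swap(6, 5)): offset=6, physical=[A,G,C,D,F,m,p], logical=[p,A,G,C,D,F,m]
After op 12 (swap(6, 2)): offset=6, physical=[A,m,C,D,F,G,p], logical=[p,A,m,C,D,F,G]

Answer: 6 p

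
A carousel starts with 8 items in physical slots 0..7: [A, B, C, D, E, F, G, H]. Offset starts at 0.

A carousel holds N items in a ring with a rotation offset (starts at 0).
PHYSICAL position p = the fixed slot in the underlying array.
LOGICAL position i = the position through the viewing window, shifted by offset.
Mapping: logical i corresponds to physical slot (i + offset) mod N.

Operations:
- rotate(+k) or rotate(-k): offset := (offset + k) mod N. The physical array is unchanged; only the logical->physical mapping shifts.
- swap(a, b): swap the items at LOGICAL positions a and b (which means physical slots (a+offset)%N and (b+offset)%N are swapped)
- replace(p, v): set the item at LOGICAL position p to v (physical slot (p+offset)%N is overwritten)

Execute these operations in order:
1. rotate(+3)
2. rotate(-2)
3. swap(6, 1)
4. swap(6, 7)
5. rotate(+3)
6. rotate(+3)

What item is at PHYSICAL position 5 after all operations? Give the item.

Answer: F

Derivation:
After op 1 (rotate(+3)): offset=3, physical=[A,B,C,D,E,F,G,H], logical=[D,E,F,G,H,A,B,C]
After op 2 (rotate(-2)): offset=1, physical=[A,B,C,D,E,F,G,H], logical=[B,C,D,E,F,G,H,A]
After op 3 (swap(6, 1)): offset=1, physical=[A,B,H,D,E,F,G,C], logical=[B,H,D,E,F,G,C,A]
After op 4 (swap(6, 7)): offset=1, physical=[C,B,H,D,E,F,G,A], logical=[B,H,D,E,F,G,A,C]
After op 5 (rotate(+3)): offset=4, physical=[C,B,H,D,E,F,G,A], logical=[E,F,G,A,C,B,H,D]
After op 6 (rotate(+3)): offset=7, physical=[C,B,H,D,E,F,G,A], logical=[A,C,B,H,D,E,F,G]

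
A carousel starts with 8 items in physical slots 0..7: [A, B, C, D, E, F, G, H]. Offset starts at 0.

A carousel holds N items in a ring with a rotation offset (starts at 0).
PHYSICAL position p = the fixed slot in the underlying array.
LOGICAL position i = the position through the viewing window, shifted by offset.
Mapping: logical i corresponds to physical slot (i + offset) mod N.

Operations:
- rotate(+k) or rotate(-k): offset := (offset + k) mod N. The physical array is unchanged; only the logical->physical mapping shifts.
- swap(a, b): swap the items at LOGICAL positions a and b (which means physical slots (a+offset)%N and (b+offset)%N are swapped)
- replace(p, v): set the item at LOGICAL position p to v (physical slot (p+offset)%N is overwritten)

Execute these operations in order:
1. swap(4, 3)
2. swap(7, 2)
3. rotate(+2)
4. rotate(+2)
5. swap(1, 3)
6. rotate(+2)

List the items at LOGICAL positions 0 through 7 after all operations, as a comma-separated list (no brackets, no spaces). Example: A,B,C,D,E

After op 1 (swap(4, 3)): offset=0, physical=[A,B,C,E,D,F,G,H], logical=[A,B,C,E,D,F,G,H]
After op 2 (swap(7, 2)): offset=0, physical=[A,B,H,E,D,F,G,C], logical=[A,B,H,E,D,F,G,C]
After op 3 (rotate(+2)): offset=2, physical=[A,B,H,E,D,F,G,C], logical=[H,E,D,F,G,C,A,B]
After op 4 (rotate(+2)): offset=4, physical=[A,B,H,E,D,F,G,C], logical=[D,F,G,C,A,B,H,E]
After op 5 (swap(1, 3)): offset=4, physical=[A,B,H,E,D,C,G,F], logical=[D,C,G,F,A,B,H,E]
After op 6 (rotate(+2)): offset=6, physical=[A,B,H,E,D,C,G,F], logical=[G,F,A,B,H,E,D,C]

Answer: G,F,A,B,H,E,D,C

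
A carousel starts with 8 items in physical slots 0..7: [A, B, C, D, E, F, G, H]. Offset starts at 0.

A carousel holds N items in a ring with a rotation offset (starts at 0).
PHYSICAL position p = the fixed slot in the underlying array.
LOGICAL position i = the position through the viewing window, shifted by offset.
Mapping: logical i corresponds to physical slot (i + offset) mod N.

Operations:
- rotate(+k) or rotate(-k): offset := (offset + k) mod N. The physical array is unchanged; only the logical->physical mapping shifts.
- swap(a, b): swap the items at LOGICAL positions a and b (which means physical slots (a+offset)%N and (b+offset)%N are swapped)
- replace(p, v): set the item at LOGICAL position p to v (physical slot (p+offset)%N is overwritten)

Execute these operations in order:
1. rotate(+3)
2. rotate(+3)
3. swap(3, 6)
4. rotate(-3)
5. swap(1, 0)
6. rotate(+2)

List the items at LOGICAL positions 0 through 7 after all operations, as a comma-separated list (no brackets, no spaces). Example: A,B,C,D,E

Answer: F,G,H,A,E,C,B,D

Derivation:
After op 1 (rotate(+3)): offset=3, physical=[A,B,C,D,E,F,G,H], logical=[D,E,F,G,H,A,B,C]
After op 2 (rotate(+3)): offset=6, physical=[A,B,C,D,E,F,G,H], logical=[G,H,A,B,C,D,E,F]
After op 3 (swap(3, 6)): offset=6, physical=[A,E,C,D,B,F,G,H], logical=[G,H,A,E,C,D,B,F]
After op 4 (rotate(-3)): offset=3, physical=[A,E,C,D,B,F,G,H], logical=[D,B,F,G,H,A,E,C]
After op 5 (swap(1, 0)): offset=3, physical=[A,E,C,B,D,F,G,H], logical=[B,D,F,G,H,A,E,C]
After op 6 (rotate(+2)): offset=5, physical=[A,E,C,B,D,F,G,H], logical=[F,G,H,A,E,C,B,D]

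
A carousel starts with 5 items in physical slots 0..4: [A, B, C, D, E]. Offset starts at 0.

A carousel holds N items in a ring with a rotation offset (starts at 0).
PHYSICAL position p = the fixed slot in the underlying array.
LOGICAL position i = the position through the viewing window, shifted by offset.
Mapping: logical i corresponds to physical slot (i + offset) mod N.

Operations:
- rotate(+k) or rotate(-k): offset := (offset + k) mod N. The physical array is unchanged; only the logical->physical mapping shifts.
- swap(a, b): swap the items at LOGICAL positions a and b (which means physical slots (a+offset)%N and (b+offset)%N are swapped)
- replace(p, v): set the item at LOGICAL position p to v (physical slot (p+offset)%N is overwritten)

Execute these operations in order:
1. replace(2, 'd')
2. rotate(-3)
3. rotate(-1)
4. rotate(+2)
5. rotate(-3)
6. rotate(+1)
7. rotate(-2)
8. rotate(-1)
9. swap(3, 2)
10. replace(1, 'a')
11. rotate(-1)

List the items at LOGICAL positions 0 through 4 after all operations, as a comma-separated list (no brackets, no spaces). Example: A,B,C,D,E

Answer: d,D,a,B,A

Derivation:
After op 1 (replace(2, 'd')): offset=0, physical=[A,B,d,D,E], logical=[A,B,d,D,E]
After op 2 (rotate(-3)): offset=2, physical=[A,B,d,D,E], logical=[d,D,E,A,B]
After op 3 (rotate(-1)): offset=1, physical=[A,B,d,D,E], logical=[B,d,D,E,A]
After op 4 (rotate(+2)): offset=3, physical=[A,B,d,D,E], logical=[D,E,A,B,d]
After op 5 (rotate(-3)): offset=0, physical=[A,B,d,D,E], logical=[A,B,d,D,E]
After op 6 (rotate(+1)): offset=1, physical=[A,B,d,D,E], logical=[B,d,D,E,A]
After op 7 (rotate(-2)): offset=4, physical=[A,B,d,D,E], logical=[E,A,B,d,D]
After op 8 (rotate(-1)): offset=3, physical=[A,B,d,D,E], logical=[D,E,A,B,d]
After op 9 (swap(3, 2)): offset=3, physical=[B,A,d,D,E], logical=[D,E,B,A,d]
After op 10 (replace(1, 'a')): offset=3, physical=[B,A,d,D,a], logical=[D,a,B,A,d]
After op 11 (rotate(-1)): offset=2, physical=[B,A,d,D,a], logical=[d,D,a,B,A]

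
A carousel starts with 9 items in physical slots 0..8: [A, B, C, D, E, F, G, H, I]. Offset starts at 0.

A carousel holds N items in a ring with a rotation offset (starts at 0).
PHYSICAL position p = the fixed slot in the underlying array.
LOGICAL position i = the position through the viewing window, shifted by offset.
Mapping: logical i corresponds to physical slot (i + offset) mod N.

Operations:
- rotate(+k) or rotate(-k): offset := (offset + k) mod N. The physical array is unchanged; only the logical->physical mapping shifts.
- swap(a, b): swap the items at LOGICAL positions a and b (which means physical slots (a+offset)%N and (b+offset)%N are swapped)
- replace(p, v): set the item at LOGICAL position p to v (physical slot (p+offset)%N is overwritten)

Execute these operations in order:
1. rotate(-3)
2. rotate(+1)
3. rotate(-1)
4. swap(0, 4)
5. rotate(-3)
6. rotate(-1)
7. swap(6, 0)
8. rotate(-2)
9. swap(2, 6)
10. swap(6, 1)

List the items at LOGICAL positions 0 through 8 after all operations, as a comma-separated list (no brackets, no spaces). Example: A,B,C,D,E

Answer: A,I,B,D,E,F,G,H,C

Derivation:
After op 1 (rotate(-3)): offset=6, physical=[A,B,C,D,E,F,G,H,I], logical=[G,H,I,A,B,C,D,E,F]
After op 2 (rotate(+1)): offset=7, physical=[A,B,C,D,E,F,G,H,I], logical=[H,I,A,B,C,D,E,F,G]
After op 3 (rotate(-1)): offset=6, physical=[A,B,C,D,E,F,G,H,I], logical=[G,H,I,A,B,C,D,E,F]
After op 4 (swap(0, 4)): offset=6, physical=[A,G,C,D,E,F,B,H,I], logical=[B,H,I,A,G,C,D,E,F]
After op 5 (rotate(-3)): offset=3, physical=[A,G,C,D,E,F,B,H,I], logical=[D,E,F,B,H,I,A,G,C]
After op 6 (rotate(-1)): offset=2, physical=[A,G,C,D,E,F,B,H,I], logical=[C,D,E,F,B,H,I,A,G]
After op 7 (swap(6, 0)): offset=2, physical=[A,G,I,D,E,F,B,H,C], logical=[I,D,E,F,B,H,C,A,G]
After op 8 (rotate(-2)): offset=0, physical=[A,G,I,D,E,F,B,H,C], logical=[A,G,I,D,E,F,B,H,C]
After op 9 (swap(2, 6)): offset=0, physical=[A,G,B,D,E,F,I,H,C], logical=[A,G,B,D,E,F,I,H,C]
After op 10 (swap(6, 1)): offset=0, physical=[A,I,B,D,E,F,G,H,C], logical=[A,I,B,D,E,F,G,H,C]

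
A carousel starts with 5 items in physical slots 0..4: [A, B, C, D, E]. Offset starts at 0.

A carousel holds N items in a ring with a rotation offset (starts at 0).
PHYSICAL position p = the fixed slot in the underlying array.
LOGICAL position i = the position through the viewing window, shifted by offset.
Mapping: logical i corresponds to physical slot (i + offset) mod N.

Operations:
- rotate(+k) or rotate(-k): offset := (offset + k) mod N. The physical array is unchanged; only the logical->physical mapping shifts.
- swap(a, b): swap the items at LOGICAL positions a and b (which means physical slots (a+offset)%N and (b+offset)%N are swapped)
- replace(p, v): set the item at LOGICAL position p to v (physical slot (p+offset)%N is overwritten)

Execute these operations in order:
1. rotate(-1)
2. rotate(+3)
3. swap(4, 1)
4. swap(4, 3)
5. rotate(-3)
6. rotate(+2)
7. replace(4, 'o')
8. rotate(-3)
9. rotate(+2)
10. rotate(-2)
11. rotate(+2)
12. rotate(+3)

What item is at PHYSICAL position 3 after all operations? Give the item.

After op 1 (rotate(-1)): offset=4, physical=[A,B,C,D,E], logical=[E,A,B,C,D]
After op 2 (rotate(+3)): offset=2, physical=[A,B,C,D,E], logical=[C,D,E,A,B]
After op 3 (swap(4, 1)): offset=2, physical=[A,D,C,B,E], logical=[C,B,E,A,D]
After op 4 (swap(4, 3)): offset=2, physical=[D,A,C,B,E], logical=[C,B,E,D,A]
After op 5 (rotate(-3)): offset=4, physical=[D,A,C,B,E], logical=[E,D,A,C,B]
After op 6 (rotate(+2)): offset=1, physical=[D,A,C,B,E], logical=[A,C,B,E,D]
After op 7 (replace(4, 'o')): offset=1, physical=[o,A,C,B,E], logical=[A,C,B,E,o]
After op 8 (rotate(-3)): offset=3, physical=[o,A,C,B,E], logical=[B,E,o,A,C]
After op 9 (rotate(+2)): offset=0, physical=[o,A,C,B,E], logical=[o,A,C,B,E]
After op 10 (rotate(-2)): offset=3, physical=[o,A,C,B,E], logical=[B,E,o,A,C]
After op 11 (rotate(+2)): offset=0, physical=[o,A,C,B,E], logical=[o,A,C,B,E]
After op 12 (rotate(+3)): offset=3, physical=[o,A,C,B,E], logical=[B,E,o,A,C]

Answer: B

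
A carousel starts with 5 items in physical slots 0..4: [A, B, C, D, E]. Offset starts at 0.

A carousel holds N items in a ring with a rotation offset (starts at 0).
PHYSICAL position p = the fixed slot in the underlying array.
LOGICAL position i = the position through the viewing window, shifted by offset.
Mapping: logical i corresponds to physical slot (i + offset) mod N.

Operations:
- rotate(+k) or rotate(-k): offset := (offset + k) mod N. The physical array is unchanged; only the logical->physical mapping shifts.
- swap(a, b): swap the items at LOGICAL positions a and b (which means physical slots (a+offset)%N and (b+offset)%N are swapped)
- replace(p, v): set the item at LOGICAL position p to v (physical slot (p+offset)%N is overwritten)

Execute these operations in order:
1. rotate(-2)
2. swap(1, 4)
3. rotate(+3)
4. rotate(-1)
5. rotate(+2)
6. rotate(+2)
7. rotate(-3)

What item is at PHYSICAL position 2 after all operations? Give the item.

Answer: E

Derivation:
After op 1 (rotate(-2)): offset=3, physical=[A,B,C,D,E], logical=[D,E,A,B,C]
After op 2 (swap(1, 4)): offset=3, physical=[A,B,E,D,C], logical=[D,C,A,B,E]
After op 3 (rotate(+3)): offset=1, physical=[A,B,E,D,C], logical=[B,E,D,C,A]
After op 4 (rotate(-1)): offset=0, physical=[A,B,E,D,C], logical=[A,B,E,D,C]
After op 5 (rotate(+2)): offset=2, physical=[A,B,E,D,C], logical=[E,D,C,A,B]
After op 6 (rotate(+2)): offset=4, physical=[A,B,E,D,C], logical=[C,A,B,E,D]
After op 7 (rotate(-3)): offset=1, physical=[A,B,E,D,C], logical=[B,E,D,C,A]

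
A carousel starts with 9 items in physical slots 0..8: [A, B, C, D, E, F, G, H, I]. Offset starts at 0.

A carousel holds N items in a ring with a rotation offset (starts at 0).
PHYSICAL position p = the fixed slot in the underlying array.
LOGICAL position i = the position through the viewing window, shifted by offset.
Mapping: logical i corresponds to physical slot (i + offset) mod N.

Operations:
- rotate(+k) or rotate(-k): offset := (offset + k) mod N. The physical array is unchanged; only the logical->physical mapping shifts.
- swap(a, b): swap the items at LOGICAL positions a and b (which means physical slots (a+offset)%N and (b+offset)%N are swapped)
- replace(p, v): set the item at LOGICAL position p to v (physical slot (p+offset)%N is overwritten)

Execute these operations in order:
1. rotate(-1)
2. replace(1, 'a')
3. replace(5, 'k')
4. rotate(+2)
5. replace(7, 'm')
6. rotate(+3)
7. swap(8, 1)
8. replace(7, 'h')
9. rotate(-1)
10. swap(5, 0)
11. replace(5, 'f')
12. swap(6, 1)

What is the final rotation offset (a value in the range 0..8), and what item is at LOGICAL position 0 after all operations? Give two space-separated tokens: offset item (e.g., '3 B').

After op 1 (rotate(-1)): offset=8, physical=[A,B,C,D,E,F,G,H,I], logical=[I,A,B,C,D,E,F,G,H]
After op 2 (replace(1, 'a')): offset=8, physical=[a,B,C,D,E,F,G,H,I], logical=[I,a,B,C,D,E,F,G,H]
After op 3 (replace(5, 'k')): offset=8, physical=[a,B,C,D,k,F,G,H,I], logical=[I,a,B,C,D,k,F,G,H]
After op 4 (rotate(+2)): offset=1, physical=[a,B,C,D,k,F,G,H,I], logical=[B,C,D,k,F,G,H,I,a]
After op 5 (replace(7, 'm')): offset=1, physical=[a,B,C,D,k,F,G,H,m], logical=[B,C,D,k,F,G,H,m,a]
After op 6 (rotate(+3)): offset=4, physical=[a,B,C,D,k,F,G,H,m], logical=[k,F,G,H,m,a,B,C,D]
After op 7 (swap(8, 1)): offset=4, physical=[a,B,C,F,k,D,G,H,m], logical=[k,D,G,H,m,a,B,C,F]
After op 8 (replace(7, 'h')): offset=4, physical=[a,B,h,F,k,D,G,H,m], logical=[k,D,G,H,m,a,B,h,F]
After op 9 (rotate(-1)): offset=3, physical=[a,B,h,F,k,D,G,H,m], logical=[F,k,D,G,H,m,a,B,h]
After op 10 (swap(5, 0)): offset=3, physical=[a,B,h,m,k,D,G,H,F], logical=[m,k,D,G,H,F,a,B,h]
After op 11 (replace(5, 'f')): offset=3, physical=[a,B,h,m,k,D,G,H,f], logical=[m,k,D,G,H,f,a,B,h]
After op 12 (swap(6, 1)): offset=3, physical=[k,B,h,m,a,D,G,H,f], logical=[m,a,D,G,H,f,k,B,h]

Answer: 3 m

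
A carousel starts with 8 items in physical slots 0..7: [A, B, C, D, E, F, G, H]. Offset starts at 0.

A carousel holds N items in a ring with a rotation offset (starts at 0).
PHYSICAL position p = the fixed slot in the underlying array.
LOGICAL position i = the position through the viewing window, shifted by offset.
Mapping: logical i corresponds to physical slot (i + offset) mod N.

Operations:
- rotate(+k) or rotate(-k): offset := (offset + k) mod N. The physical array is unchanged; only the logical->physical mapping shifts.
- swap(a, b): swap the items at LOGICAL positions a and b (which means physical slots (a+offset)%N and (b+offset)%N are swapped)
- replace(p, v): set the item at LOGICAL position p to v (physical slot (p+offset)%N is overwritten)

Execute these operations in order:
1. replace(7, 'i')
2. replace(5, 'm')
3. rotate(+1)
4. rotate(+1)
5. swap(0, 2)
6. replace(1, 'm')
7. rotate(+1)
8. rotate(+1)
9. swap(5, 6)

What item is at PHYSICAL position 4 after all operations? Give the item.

After op 1 (replace(7, 'i')): offset=0, physical=[A,B,C,D,E,F,G,i], logical=[A,B,C,D,E,F,G,i]
After op 2 (replace(5, 'm')): offset=0, physical=[A,B,C,D,E,m,G,i], logical=[A,B,C,D,E,m,G,i]
After op 3 (rotate(+1)): offset=1, physical=[A,B,C,D,E,m,G,i], logical=[B,C,D,E,m,G,i,A]
After op 4 (rotate(+1)): offset=2, physical=[A,B,C,D,E,m,G,i], logical=[C,D,E,m,G,i,A,B]
After op 5 (swap(0, 2)): offset=2, physical=[A,B,E,D,C,m,G,i], logical=[E,D,C,m,G,i,A,B]
After op 6 (replace(1, 'm')): offset=2, physical=[A,B,E,m,C,m,G,i], logical=[E,m,C,m,G,i,A,B]
After op 7 (rotate(+1)): offset=3, physical=[A,B,E,m,C,m,G,i], logical=[m,C,m,G,i,A,B,E]
After op 8 (rotate(+1)): offset=4, physical=[A,B,E,m,C,m,G,i], logical=[C,m,G,i,A,B,E,m]
After op 9 (swap(5, 6)): offset=4, physical=[A,E,B,m,C,m,G,i], logical=[C,m,G,i,A,E,B,m]

Answer: C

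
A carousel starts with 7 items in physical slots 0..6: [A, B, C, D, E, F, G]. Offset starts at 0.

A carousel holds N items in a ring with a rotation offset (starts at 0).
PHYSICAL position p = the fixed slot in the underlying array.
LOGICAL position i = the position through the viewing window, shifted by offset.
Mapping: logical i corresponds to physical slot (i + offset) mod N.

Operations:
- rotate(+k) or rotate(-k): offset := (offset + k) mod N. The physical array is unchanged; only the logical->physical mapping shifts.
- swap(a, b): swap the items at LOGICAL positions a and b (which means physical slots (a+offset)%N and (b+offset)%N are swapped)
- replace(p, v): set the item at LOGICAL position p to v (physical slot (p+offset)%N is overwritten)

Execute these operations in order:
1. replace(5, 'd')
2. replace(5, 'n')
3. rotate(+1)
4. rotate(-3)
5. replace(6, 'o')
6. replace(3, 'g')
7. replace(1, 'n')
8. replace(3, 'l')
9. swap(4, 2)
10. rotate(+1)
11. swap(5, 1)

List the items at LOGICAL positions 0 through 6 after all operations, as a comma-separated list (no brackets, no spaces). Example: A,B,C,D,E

After op 1 (replace(5, 'd')): offset=0, physical=[A,B,C,D,E,d,G], logical=[A,B,C,D,E,d,G]
After op 2 (replace(5, 'n')): offset=0, physical=[A,B,C,D,E,n,G], logical=[A,B,C,D,E,n,G]
After op 3 (rotate(+1)): offset=1, physical=[A,B,C,D,E,n,G], logical=[B,C,D,E,n,G,A]
After op 4 (rotate(-3)): offset=5, physical=[A,B,C,D,E,n,G], logical=[n,G,A,B,C,D,E]
After op 5 (replace(6, 'o')): offset=5, physical=[A,B,C,D,o,n,G], logical=[n,G,A,B,C,D,o]
After op 6 (replace(3, 'g')): offset=5, physical=[A,g,C,D,o,n,G], logical=[n,G,A,g,C,D,o]
After op 7 (replace(1, 'n')): offset=5, physical=[A,g,C,D,o,n,n], logical=[n,n,A,g,C,D,o]
After op 8 (replace(3, 'l')): offset=5, physical=[A,l,C,D,o,n,n], logical=[n,n,A,l,C,D,o]
After op 9 (swap(4, 2)): offset=5, physical=[C,l,A,D,o,n,n], logical=[n,n,C,l,A,D,o]
After op 10 (rotate(+1)): offset=6, physical=[C,l,A,D,o,n,n], logical=[n,C,l,A,D,o,n]
After op 11 (swap(5, 1)): offset=6, physical=[o,l,A,D,C,n,n], logical=[n,o,l,A,D,C,n]

Answer: n,o,l,A,D,C,n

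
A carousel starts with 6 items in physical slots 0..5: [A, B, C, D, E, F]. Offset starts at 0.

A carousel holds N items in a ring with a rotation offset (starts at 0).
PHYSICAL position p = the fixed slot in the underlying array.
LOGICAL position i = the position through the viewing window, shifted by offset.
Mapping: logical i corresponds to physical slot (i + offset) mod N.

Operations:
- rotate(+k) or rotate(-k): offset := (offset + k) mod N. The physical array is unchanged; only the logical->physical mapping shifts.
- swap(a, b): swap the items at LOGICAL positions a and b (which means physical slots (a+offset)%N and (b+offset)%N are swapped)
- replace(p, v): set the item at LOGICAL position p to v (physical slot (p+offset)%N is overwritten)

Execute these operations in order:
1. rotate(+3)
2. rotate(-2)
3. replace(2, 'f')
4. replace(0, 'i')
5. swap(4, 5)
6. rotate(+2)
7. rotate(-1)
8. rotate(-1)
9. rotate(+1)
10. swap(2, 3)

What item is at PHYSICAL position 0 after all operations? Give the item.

After op 1 (rotate(+3)): offset=3, physical=[A,B,C,D,E,F], logical=[D,E,F,A,B,C]
After op 2 (rotate(-2)): offset=1, physical=[A,B,C,D,E,F], logical=[B,C,D,E,F,A]
After op 3 (replace(2, 'f')): offset=1, physical=[A,B,C,f,E,F], logical=[B,C,f,E,F,A]
After op 4 (replace(0, 'i')): offset=1, physical=[A,i,C,f,E,F], logical=[i,C,f,E,F,A]
After op 5 (swap(4, 5)): offset=1, physical=[F,i,C,f,E,A], logical=[i,C,f,E,A,F]
After op 6 (rotate(+2)): offset=3, physical=[F,i,C,f,E,A], logical=[f,E,A,F,i,C]
After op 7 (rotate(-1)): offset=2, physical=[F,i,C,f,E,A], logical=[C,f,E,A,F,i]
After op 8 (rotate(-1)): offset=1, physical=[F,i,C,f,E,A], logical=[i,C,f,E,A,F]
After op 9 (rotate(+1)): offset=2, physical=[F,i,C,f,E,A], logical=[C,f,E,A,F,i]
After op 10 (swap(2, 3)): offset=2, physical=[F,i,C,f,A,E], logical=[C,f,A,E,F,i]

Answer: F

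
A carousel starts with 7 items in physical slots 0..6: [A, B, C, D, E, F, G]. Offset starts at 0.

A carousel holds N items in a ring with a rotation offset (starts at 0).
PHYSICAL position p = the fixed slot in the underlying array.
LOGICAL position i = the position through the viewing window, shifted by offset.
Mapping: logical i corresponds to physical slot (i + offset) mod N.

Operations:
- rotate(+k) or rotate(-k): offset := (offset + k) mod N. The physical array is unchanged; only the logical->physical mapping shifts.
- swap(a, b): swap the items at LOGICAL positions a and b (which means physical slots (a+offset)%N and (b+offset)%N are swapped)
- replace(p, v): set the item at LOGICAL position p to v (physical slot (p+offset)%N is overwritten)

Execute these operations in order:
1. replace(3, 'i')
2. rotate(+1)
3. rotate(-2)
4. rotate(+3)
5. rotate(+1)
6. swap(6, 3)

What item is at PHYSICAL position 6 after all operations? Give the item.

After op 1 (replace(3, 'i')): offset=0, physical=[A,B,C,i,E,F,G], logical=[A,B,C,i,E,F,G]
After op 2 (rotate(+1)): offset=1, physical=[A,B,C,i,E,F,G], logical=[B,C,i,E,F,G,A]
After op 3 (rotate(-2)): offset=6, physical=[A,B,C,i,E,F,G], logical=[G,A,B,C,i,E,F]
After op 4 (rotate(+3)): offset=2, physical=[A,B,C,i,E,F,G], logical=[C,i,E,F,G,A,B]
After op 5 (rotate(+1)): offset=3, physical=[A,B,C,i,E,F,G], logical=[i,E,F,G,A,B,C]
After op 6 (swap(6, 3)): offset=3, physical=[A,B,G,i,E,F,C], logical=[i,E,F,C,A,B,G]

Answer: C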